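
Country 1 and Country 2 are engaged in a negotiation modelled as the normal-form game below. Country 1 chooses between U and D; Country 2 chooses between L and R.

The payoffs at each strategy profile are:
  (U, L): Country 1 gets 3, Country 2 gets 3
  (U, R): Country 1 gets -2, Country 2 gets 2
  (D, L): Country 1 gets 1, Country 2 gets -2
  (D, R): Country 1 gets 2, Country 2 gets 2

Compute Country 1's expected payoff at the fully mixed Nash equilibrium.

First find q, the probability Country 2 plays L, from Country 1's indifference between U and D: 3q − 2(1−q) = q + 2(1−q), giving q = 2/3.
Since Country 1 is indifferent in equilibrium, Country 1's expected payoff equals the payoff from either row against (2/3, 1/3). Using U: 3(2/3) − 2(1/3) = 4/3.

4/3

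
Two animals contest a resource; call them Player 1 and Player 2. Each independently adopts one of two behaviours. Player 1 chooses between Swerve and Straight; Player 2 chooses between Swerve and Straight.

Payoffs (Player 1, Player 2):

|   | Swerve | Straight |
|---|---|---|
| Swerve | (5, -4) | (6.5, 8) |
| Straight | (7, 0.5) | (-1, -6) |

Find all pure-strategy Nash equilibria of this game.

(Swerve, Straight) and (Straight, Swerve)

(Swerve, Swerve): Player 1 prefers Straight (7 > 5); Player 2 prefers Straight (8 > -4) — not an equilibrium.
(Swerve, Straight): Player 1 gets 6.5 ≥ -1 from Straight, and Player 2 gets 8 ≥ -4 from Swerve — Nash equilibrium.
(Straight, Swerve): Player 1 gets 7 ≥ 5 from Swerve, and Player 2 gets 0.5 ≥ -6 from Straight — Nash equilibrium.
(Straight, Straight): Player 1 prefers Swerve (6.5 > -1); Player 2 prefers Swerve (0.5 > -6) — not an equilibrium.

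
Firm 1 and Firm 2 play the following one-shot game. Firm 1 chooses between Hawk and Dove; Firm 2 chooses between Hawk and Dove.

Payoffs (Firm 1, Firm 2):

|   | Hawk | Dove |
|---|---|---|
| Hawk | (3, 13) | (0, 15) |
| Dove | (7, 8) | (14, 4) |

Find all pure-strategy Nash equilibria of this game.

(Hawk, Hawk): Firm 1 prefers Dove (7 > 3); Firm 2 prefers Dove (15 > 13) — not an equilibrium.
(Hawk, Dove): Firm 1 prefers Dove (14 > 0) — not an equilibrium.
(Dove, Hawk): Firm 1 gets 7 ≥ 3 from Hawk, and Firm 2 gets 8 ≥ 4 from Dove — Nash equilibrium.
(Dove, Dove): Firm 2 prefers Hawk (8 > 4) — not an equilibrium.

(Dove, Hawk)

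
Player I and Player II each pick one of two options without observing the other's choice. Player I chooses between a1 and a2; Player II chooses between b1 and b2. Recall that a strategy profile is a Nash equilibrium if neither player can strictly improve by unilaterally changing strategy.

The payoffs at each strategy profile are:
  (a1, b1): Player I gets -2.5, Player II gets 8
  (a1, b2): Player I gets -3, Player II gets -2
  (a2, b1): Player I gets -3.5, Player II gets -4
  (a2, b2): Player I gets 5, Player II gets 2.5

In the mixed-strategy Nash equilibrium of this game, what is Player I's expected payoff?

-23/9

First find y, the probability Player II plays b1, from Player I's indifference between a1 and a2: −2.5y − 3(1−y) = −3.5y + 5(1−y), giving y = 8/9.
Since Player I is indifferent in equilibrium, Player I's expected payoff equals the payoff from either row against (8/9, 1/9). Using a1: −2.5(8/9) − 3(1/9) = -23/9.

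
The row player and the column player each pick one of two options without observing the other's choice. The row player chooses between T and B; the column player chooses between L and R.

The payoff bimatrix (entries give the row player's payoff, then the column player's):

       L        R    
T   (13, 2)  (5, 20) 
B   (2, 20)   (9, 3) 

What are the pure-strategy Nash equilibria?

none

(T, L): the column player prefers R (20 > 2) — not an equilibrium.
(T, R): the row player prefers B (9 > 5) — not an equilibrium.
(B, L): the row player prefers T (13 > 2) — not an equilibrium.
(B, R): the column player prefers L (20 > 3) — not an equilibrium.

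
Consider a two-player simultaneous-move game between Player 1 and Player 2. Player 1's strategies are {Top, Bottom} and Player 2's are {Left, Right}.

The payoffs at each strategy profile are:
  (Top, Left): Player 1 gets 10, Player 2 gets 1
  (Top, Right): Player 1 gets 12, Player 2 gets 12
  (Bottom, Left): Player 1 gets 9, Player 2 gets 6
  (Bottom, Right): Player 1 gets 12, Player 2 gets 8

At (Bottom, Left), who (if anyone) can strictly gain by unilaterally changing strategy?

Player 1 at (Bottom, Left) earns 9; deviating to Top yields 10 — a strict improvement.
Player 2 earns 6; deviating to Right yields 8 — a strict improvement.
Both Player 1 and Player 2 have strictly profitable deviations.

Both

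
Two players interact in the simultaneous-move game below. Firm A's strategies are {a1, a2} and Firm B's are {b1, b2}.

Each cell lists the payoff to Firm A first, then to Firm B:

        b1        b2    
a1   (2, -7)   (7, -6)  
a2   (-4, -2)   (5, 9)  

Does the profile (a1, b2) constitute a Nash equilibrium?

Yes

At (a1, b2), Firm A earns 7; switching to a2 would give 5, so Firm A has no profitable deviation.
Firm B earns -6; switching to b1 would give -7, so Firm B has no profitable deviation.
Neither player can gain by a unilateral deviation, so this profile is a Nash equilibrium.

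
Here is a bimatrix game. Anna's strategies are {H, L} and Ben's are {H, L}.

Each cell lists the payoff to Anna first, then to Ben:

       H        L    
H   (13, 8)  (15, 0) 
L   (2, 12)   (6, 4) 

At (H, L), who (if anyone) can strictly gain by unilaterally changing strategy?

Anna at (H, L) earns 15; deviating to L yields 6 — not better.
Ben earns 0; deviating to H yields 8 — a strict improvement.
Only Ben has a strictly profitable deviation.

Ben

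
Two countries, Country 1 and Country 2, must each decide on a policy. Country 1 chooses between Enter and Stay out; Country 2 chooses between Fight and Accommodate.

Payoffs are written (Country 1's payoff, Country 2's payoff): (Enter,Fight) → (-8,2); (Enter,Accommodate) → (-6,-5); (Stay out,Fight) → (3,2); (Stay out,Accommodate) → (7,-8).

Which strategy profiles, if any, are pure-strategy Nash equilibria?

(Stay out, Fight)

(Enter, Fight): Country 1 prefers Stay out (3 > -8) — not an equilibrium.
(Enter, Accommodate): Country 1 prefers Stay out (7 > -6); Country 2 prefers Fight (2 > -5) — not an equilibrium.
(Stay out, Fight): Country 1 gets 3 ≥ -8 from Enter, and Country 2 gets 2 ≥ -8 from Accommodate — Nash equilibrium.
(Stay out, Accommodate): Country 2 prefers Fight (2 > -8) — not an equilibrium.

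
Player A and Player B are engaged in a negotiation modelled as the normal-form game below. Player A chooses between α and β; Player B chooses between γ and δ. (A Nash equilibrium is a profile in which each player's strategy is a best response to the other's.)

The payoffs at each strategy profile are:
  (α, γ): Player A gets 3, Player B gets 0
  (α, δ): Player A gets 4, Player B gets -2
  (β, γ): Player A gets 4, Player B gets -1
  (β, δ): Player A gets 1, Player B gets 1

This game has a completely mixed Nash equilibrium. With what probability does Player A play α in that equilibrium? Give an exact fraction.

1/2

Let r be the probability that Player A plays α. In a completely mixed equilibrium, Player B must be indifferent between γ and δ.
Player B's expected payoff from γ is −(1−r); from δ it is −2r + (1−r).
Setting these equal: r − 1 = −3r + 1, so r = 1/2.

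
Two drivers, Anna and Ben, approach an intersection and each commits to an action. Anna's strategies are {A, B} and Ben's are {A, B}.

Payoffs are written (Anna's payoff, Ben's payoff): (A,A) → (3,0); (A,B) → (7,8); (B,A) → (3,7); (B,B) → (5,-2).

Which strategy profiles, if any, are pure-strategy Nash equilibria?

(A, A): Ben prefers B (8 > 0) — not an equilibrium.
(A, B): Anna gets 7 ≥ 5 from B, and Ben gets 8 ≥ 0 from A — Nash equilibrium.
(B, A): Anna gets 3 ≥ 3 from A, and Ben gets 7 ≥ -2 from B — Nash equilibrium.
(B, B): Anna prefers A (7 > 5); Ben prefers A (7 > -2) — not an equilibrium.

(A, B) and (B, A)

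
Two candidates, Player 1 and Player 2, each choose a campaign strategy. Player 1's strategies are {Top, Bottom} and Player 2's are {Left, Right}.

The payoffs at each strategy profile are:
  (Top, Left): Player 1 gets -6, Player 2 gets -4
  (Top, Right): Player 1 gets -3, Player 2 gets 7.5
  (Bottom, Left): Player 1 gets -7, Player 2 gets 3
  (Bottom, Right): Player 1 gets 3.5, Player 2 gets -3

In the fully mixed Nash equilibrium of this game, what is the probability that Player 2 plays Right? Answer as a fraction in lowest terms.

2/15

Let c be the probability that Player 2 plays Left. In a completely mixed equilibrium, Player 1 must be indifferent between Top and Bottom.
Player 1's expected payoff from Top is −6c − 3(1−c); from Bottom it is −7c + 3.5(1−c).
Setting these equal: −3c − 3 = −10.5c + 3.5, so c = 13/15.
Therefore Player 2 plays Right with probability 1 − 13/15 = 2/15.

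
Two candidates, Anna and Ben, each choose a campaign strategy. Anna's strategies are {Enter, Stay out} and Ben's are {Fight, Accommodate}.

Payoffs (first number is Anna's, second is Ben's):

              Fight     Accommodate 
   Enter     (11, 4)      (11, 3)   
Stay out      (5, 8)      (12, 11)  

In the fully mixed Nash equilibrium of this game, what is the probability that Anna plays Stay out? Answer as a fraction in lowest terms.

1/4

Let p be the probability that Anna plays Enter. In a completely mixed equilibrium, Ben must be indifferent between Fight and Accommodate.
Ben's expected payoff from Fight is 4p + 8(1−p); from Accommodate it is 3p + 11(1−p).
Setting these equal: −4p + 8 = −8p + 11, so p = 3/4.
Therefore Anna plays Stay out with probability 1 − 3/4 = 1/4.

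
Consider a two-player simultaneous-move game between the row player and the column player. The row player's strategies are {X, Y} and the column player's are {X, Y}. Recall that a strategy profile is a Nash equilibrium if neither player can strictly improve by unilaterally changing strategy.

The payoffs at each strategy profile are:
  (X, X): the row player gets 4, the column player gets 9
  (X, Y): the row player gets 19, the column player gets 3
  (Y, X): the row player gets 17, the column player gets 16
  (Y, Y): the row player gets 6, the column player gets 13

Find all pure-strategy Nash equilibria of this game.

(X, X): the row player prefers Y (17 > 4) — not an equilibrium.
(X, Y): the column player prefers X (9 > 3) — not an equilibrium.
(Y, X): the row player gets 17 ≥ 4 from X, and the column player gets 16 ≥ 13 from Y — Nash equilibrium.
(Y, Y): the row player prefers X (19 > 6); the column player prefers X (16 > 13) — not an equilibrium.

(Y, X)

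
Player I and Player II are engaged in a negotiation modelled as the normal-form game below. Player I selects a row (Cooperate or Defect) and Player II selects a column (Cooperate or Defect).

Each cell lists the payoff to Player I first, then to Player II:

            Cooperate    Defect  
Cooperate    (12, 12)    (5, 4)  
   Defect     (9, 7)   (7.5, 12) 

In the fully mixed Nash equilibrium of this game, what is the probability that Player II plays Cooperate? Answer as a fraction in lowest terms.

5/11

Let y be the probability that Player II plays Cooperate. In a completely mixed equilibrium, Player I must be indifferent between Cooperate and Defect.
Player I's expected payoff from Cooperate is 12y + 5(1−y); from Defect it is 9y + 7.5(1−y).
Setting these equal: 7y + 5 = 1.5y + 7.5, so y = 5/11.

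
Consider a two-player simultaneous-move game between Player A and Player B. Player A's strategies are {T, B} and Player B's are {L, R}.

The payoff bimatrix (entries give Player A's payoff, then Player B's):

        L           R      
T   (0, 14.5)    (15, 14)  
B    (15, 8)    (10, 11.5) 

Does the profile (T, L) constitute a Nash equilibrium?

At (T, L), Player A earns 0; switching to B would give 15, so Player A would deviate.
Player B earns 14.5; switching to R would give 14, so Player B has no profitable deviation.
Since at least one player can profitably deviate, this is not a Nash equilibrium.

No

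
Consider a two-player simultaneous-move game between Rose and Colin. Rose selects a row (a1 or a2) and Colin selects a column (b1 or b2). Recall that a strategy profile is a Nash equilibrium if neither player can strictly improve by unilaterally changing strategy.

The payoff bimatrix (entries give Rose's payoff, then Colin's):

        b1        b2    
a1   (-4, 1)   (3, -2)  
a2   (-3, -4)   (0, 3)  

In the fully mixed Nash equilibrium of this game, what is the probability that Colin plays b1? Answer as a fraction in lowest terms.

3/4

Let q be the probability that Colin plays b1. In a completely mixed equilibrium, Rose must be indifferent between a1 and a2.
Rose's expected payoff from a1 is −4q + 3(1−q); from a2 it is −3q.
Setting these equal: −7q + 3 = −3q, so q = 3/4.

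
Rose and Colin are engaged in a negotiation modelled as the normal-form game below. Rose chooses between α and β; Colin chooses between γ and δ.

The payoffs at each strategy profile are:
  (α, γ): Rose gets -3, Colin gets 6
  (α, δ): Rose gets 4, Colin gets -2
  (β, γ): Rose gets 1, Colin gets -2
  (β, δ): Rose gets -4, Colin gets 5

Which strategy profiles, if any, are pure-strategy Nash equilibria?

none

(α, γ): Rose prefers β (1 > -3) — not an equilibrium.
(α, δ): Colin prefers γ (6 > -2) — not an equilibrium.
(β, γ): Colin prefers δ (5 > -2) — not an equilibrium.
(β, δ): Rose prefers α (4 > -4) — not an equilibrium.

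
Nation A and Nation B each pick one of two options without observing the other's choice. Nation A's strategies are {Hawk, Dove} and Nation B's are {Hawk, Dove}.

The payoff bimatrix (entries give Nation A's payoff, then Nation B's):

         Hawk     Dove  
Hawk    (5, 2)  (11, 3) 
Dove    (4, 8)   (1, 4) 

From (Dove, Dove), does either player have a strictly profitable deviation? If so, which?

Nation A at (Dove, Dove) earns 1; deviating to Hawk yields 11 — a strict improvement.
Nation B earns 4; deviating to Hawk yields 8 — a strict improvement.
Both Nation A and Nation B have strictly profitable deviations.

Both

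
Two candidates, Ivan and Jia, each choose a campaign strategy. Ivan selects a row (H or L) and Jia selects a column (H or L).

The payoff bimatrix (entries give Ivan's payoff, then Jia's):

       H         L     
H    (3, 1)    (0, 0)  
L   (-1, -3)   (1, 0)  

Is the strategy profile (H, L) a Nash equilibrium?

No

At (H, L), Ivan earns 0; switching to L would give 1, so Ivan would deviate.
Jia earns 0; switching to H would give 1, so Jia would deviate.
Since at least one player can profitably deviate, this is not a Nash equilibrium.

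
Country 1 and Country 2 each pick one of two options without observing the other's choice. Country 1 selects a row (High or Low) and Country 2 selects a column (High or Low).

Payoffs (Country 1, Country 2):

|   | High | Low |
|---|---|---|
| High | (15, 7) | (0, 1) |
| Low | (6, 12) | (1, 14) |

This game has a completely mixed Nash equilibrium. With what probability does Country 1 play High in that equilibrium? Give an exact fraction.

Let p be the probability that Country 1 plays High. In a completely mixed equilibrium, Country 2 must be indifferent between High and Low.
Country 2's expected payoff from High is 7p + 12(1−p); from Low it is p + 14(1−p).
Setting these equal: −5p + 12 = −13p + 14, so p = 1/4.

1/4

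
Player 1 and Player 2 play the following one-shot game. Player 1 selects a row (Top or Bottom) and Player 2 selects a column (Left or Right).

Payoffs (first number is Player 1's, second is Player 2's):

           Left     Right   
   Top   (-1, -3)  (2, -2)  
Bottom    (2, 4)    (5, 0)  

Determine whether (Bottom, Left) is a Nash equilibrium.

At (Bottom, Left), Player 1 earns 2; switching to Top would give -1, so Player 1 has no profitable deviation.
Player 2 earns 4; switching to Right would give 0, so Player 2 has no profitable deviation.
Neither player can gain by a unilateral deviation, so this profile is a Nash equilibrium.

Yes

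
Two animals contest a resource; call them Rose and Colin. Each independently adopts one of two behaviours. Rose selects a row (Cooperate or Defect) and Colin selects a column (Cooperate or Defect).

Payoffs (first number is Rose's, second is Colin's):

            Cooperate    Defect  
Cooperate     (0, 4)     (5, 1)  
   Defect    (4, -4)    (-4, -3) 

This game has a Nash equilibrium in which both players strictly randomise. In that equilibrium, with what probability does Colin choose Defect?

Let c be the probability that Colin plays Cooperate. In a completely mixed equilibrium, Rose must be indifferent between Cooperate and Defect.
Rose's expected payoff from Cooperate is 5(1−c); from Defect it is 4c − 4(1−c).
Setting these equal: −5c + 5 = 8c − 4, so c = 9/13.
Therefore Colin plays Defect with probability 1 − 9/13 = 4/13.

4/13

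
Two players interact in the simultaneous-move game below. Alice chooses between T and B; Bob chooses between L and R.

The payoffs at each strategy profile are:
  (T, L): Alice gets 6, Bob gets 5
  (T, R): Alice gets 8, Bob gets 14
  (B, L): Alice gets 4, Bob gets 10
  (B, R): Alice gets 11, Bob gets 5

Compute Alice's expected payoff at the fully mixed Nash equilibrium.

First find y, the probability Bob plays L, from Alice's indifference between T and B: 6y + 8(1−y) = 4y + 11(1−y), giving y = 3/5.
Since Alice is indifferent in equilibrium, Alice's expected payoff equals the payoff from either row against (3/5, 2/5). Using T: 6(3/5) + 8(2/5) = 34/5.

34/5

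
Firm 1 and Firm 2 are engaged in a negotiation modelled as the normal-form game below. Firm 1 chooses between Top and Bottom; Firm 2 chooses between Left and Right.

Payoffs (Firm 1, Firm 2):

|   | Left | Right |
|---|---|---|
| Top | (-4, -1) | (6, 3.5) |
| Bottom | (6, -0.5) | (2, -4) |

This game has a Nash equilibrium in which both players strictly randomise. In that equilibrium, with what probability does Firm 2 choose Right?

Let y be the probability that Firm 2 plays Left. In a completely mixed equilibrium, Firm 1 must be indifferent between Top and Bottom.
Firm 1's expected payoff from Top is −4y + 6(1−y); from Bottom it is 6y + 2(1−y).
Setting these equal: −10y + 6 = 4y + 2, so y = 2/7.
Therefore Firm 2 plays Right with probability 1 − 2/7 = 5/7.

5/7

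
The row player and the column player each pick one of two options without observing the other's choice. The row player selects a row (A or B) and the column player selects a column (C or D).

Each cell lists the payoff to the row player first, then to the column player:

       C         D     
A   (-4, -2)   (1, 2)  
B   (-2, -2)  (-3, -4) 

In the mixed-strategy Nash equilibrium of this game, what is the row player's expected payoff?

-7/3

First find y, the probability the column player plays C, from the row player's indifference between A and B: −4y + (1−y) = −2y − 3(1−y), giving y = 2/3.
Since the row player is indifferent in equilibrium, the row player's expected payoff equals the payoff from either row against (2/3, 1/3). Using A: −4(2/3) + (1/3) = -7/3.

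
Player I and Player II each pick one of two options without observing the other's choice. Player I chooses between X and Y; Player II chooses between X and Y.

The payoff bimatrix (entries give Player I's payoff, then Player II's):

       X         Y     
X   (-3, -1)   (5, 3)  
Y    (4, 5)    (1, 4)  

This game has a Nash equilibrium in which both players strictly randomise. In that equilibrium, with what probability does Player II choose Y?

Let c be the probability that Player II plays X. In a completely mixed equilibrium, Player I must be indifferent between X and Y.
Player I's expected payoff from X is −3c + 5(1−c); from Y it is 4c + (1−c).
Setting these equal: −8c + 5 = 3c + 1, so c = 4/11.
Therefore Player II plays Y with probability 1 − 4/11 = 7/11.

7/11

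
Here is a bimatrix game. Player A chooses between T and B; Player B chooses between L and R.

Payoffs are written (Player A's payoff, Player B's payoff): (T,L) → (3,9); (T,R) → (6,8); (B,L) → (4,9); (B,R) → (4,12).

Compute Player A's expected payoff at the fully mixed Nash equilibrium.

First find y, the probability Player B plays L, from Player A's indifference between T and B: 3y + 6(1−y) = 4y + 4(1−y), giving y = 2/3.
Since Player A is indifferent in equilibrium, Player A's expected payoff equals the payoff from either row against (2/3, 1/3). Using T: 3(2/3) + 6(1/3) = 4.

4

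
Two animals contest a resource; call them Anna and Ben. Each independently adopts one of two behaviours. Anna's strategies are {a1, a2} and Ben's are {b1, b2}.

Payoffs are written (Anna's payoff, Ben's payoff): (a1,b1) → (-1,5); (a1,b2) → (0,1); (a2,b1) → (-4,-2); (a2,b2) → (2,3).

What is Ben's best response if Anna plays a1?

Against a1, Ben earns 5 from b1 and 1 from b2.
So b1 is the best response.

b1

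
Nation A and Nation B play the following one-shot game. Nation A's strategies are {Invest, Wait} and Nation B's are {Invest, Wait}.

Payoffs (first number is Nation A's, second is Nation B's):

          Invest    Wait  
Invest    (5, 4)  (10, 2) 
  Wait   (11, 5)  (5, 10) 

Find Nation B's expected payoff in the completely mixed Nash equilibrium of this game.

30/7

First find p, the probability Nation A plays Invest, from Nation B's indifference between Invest and Wait: 4p + 5(1−p) = 2p + 10(1−p), giving p = 5/7.
Since Nation B is indifferent in equilibrium, Nation B's expected payoff equals the payoff from either column against (5/7, 2/7). Using Invest: 4(5/7) + 5(2/7) = 30/7.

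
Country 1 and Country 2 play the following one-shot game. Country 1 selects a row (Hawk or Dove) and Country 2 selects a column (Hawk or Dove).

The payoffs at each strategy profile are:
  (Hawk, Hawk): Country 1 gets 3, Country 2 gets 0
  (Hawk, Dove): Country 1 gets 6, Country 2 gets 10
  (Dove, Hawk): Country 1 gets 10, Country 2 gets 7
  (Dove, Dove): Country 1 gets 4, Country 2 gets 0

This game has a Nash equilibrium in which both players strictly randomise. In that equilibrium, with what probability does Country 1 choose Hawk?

Let p be the probability that Country 1 plays Hawk. In a completely mixed equilibrium, Country 2 must be indifferent between Hawk and Dove.
Country 2's expected payoff from Hawk is 7(1−p); from Dove it is 10p.
Setting these equal: −7p + 7 = 10p, so p = 7/17.

7/17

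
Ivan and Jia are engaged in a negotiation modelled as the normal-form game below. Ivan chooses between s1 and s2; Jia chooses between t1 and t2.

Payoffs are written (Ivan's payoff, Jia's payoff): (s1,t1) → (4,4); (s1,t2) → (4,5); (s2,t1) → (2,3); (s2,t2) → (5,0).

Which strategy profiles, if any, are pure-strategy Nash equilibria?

none

(s1, t1): Jia prefers t2 (5 > 4) — not an equilibrium.
(s1, t2): Ivan prefers s2 (5 > 4) — not an equilibrium.
(s2, t1): Ivan prefers s1 (4 > 2) — not an equilibrium.
(s2, t2): Jia prefers t1 (3 > 0) — not an equilibrium.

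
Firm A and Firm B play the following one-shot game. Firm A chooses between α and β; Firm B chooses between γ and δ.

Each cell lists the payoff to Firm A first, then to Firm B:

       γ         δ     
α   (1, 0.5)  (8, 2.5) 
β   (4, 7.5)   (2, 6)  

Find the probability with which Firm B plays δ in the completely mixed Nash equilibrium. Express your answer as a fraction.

Let c be the probability that Firm B plays γ. In a completely mixed equilibrium, Firm A must be indifferent between α and β.
Firm A's expected payoff from α is c + 8(1−c); from β it is 4c + 2(1−c).
Setting these equal: −7c + 8 = 2c + 2, so c = 2/3.
Therefore Firm B plays δ with probability 1 − 2/3 = 1/3.

1/3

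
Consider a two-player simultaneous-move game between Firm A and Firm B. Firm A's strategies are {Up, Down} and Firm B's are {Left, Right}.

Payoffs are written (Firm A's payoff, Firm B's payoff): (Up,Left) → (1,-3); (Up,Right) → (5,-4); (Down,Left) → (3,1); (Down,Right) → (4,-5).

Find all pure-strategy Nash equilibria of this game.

(Down, Left)

(Up, Left): Firm A prefers Down (3 > 1) — not an equilibrium.
(Up, Right): Firm B prefers Left (-3 > -4) — not an equilibrium.
(Down, Left): Firm A gets 3 ≥ 1 from Up, and Firm B gets 1 ≥ -5 from Right — Nash equilibrium.
(Down, Right): Firm A prefers Up (5 > 4); Firm B prefers Left (1 > -5) — not an equilibrium.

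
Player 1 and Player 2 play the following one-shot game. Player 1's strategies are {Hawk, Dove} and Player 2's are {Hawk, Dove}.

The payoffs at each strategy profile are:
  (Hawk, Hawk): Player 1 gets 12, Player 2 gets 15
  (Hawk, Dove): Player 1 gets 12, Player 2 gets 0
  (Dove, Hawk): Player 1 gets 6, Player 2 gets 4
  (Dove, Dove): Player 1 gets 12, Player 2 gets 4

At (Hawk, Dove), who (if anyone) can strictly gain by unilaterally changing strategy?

Player 1 at (Hawk, Dove) earns 12; deviating to Dove yields 12 — not better.
Player 2 earns 0; deviating to Hawk yields 15 — a strict improvement.
Only Player 2 has a strictly profitable deviation.

Player 2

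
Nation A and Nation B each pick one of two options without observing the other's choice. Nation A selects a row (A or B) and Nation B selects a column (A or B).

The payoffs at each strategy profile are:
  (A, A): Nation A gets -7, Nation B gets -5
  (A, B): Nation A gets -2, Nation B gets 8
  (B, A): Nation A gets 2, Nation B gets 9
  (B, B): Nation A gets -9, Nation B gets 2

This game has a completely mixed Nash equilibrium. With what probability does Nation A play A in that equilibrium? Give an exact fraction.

7/20

Let x be the probability that Nation A plays A. In a completely mixed equilibrium, Nation B must be indifferent between A and B.
Nation B's expected payoff from A is −5x + 9(1−x); from B it is 8x + 2(1−x).
Setting these equal: −14x + 9 = 6x + 2, so x = 7/20.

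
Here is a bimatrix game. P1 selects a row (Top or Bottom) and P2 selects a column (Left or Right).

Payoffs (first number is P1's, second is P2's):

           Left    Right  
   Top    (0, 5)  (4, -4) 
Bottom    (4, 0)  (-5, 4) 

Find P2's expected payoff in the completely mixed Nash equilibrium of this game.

20/13

First find x, the probability P1 plays Top, from P2's indifference between Left and Right: 5x = −4x + 4(1−x), giving x = 4/13.
Since P2 is indifferent in equilibrium, P2's expected payoff equals the payoff from either column against (4/13, 9/13). Using Left: 5(4/13) = 20/13.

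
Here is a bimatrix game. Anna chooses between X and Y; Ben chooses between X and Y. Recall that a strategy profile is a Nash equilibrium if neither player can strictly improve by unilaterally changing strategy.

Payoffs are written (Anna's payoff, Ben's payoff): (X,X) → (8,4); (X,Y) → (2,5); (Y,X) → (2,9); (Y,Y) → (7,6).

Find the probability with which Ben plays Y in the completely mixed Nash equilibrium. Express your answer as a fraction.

6/11

Let c be the probability that Ben plays X. In a completely mixed equilibrium, Anna must be indifferent between X and Y.
Anna's expected payoff from X is 8c + 2(1−c); from Y it is 2c + 7(1−c).
Setting these equal: 6c + 2 = −5c + 7, so c = 5/11.
Therefore Ben plays Y with probability 1 − 5/11 = 6/11.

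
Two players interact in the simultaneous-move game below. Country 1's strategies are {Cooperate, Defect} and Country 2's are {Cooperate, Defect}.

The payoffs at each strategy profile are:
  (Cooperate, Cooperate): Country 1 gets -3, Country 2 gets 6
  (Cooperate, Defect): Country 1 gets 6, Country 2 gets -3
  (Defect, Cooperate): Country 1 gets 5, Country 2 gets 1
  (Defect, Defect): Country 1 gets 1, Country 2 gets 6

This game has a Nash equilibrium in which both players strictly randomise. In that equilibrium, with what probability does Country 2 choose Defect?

Let y be the probability that Country 2 plays Cooperate. In a completely mixed equilibrium, Country 1 must be indifferent between Cooperate and Defect.
Country 1's expected payoff from Cooperate is −3y + 6(1−y); from Defect it is 5y + (1−y).
Setting these equal: −9y + 6 = 4y + 1, so y = 5/13.
Therefore Country 2 plays Defect with probability 1 − 5/13 = 8/13.

8/13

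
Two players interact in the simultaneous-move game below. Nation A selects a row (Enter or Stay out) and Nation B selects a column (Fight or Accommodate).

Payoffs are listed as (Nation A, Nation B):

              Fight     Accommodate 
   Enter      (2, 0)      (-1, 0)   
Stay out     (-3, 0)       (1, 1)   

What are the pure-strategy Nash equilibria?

(Enter, Fight) and (Stay out, Accommodate)

(Enter, Fight): Nation A gets 2 ≥ -3 from Stay out, and Nation B gets 0 ≥ 0 from Accommodate — Nash equilibrium.
(Enter, Accommodate): Nation A prefers Stay out (1 > -1) — not an equilibrium.
(Stay out, Fight): Nation A prefers Enter (2 > -3); Nation B prefers Accommodate (1 > 0) — not an equilibrium.
(Stay out, Accommodate): Nation A gets 1 ≥ -1 from Enter, and Nation B gets 1 ≥ 0 from Fight — Nash equilibrium.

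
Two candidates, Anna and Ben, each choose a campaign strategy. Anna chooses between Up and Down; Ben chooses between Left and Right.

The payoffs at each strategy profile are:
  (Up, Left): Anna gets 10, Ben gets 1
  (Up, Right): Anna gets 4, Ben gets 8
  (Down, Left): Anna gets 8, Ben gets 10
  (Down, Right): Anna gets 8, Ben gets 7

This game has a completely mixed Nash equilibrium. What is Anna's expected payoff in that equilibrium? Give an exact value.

First find y, the probability Ben plays Left, from Anna's indifference between Up and Down: 10y + 4(1−y) = 8y + 8(1−y), giving y = 2/3.
Since Anna is indifferent in equilibrium, Anna's expected payoff equals the payoff from either row against (2/3, 1/3). Using Up: 10(2/3) + 4(1/3) = 8.

8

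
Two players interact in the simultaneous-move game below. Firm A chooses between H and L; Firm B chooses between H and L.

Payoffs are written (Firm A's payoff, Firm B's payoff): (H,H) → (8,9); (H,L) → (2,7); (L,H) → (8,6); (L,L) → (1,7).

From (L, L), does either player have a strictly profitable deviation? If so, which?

Firm A

Firm A at (L, L) earns 1; deviating to H yields 2 — a strict improvement.
Firm B earns 7; deviating to H yields 6 — not better.
Only Firm A has a strictly profitable deviation.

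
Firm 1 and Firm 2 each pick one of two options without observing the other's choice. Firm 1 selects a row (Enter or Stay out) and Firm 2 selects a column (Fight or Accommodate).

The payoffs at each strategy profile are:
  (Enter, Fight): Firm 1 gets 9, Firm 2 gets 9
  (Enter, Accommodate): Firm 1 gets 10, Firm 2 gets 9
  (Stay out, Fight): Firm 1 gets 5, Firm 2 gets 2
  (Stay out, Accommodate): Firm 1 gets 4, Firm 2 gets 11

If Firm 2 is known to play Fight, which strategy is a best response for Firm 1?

Enter

Against Fight, Firm 1 earns 9 from Enter and 5 from Stay out.
So Enter is the best response.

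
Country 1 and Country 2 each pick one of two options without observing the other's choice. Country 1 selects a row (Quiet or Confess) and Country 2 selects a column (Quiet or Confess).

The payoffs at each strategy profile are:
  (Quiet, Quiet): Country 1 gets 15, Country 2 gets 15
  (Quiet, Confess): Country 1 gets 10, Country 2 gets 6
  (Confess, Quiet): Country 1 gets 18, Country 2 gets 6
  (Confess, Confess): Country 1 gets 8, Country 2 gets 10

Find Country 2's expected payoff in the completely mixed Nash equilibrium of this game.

114/13

First find p, the probability Country 1 plays Quiet, from Country 2's indifference between Quiet and Confess: 15p + 6(1−p) = 6p + 10(1−p), giving p = 4/13.
Since Country 2 is indifferent in equilibrium, Country 2's expected payoff equals the payoff from either column against (4/13, 9/13). Using Quiet: 15(4/13) + 6(9/13) = 114/13.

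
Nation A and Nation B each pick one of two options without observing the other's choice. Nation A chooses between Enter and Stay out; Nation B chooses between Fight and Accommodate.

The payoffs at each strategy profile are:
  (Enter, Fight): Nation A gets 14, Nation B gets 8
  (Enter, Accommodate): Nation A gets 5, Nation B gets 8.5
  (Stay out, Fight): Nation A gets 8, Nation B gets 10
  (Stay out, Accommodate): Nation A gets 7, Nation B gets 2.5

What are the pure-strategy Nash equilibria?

(Enter, Fight): Nation B prefers Accommodate (8.5 > 8) — not an equilibrium.
(Enter, Accommodate): Nation A prefers Stay out (7 > 5) — not an equilibrium.
(Stay out, Fight): Nation A prefers Enter (14 > 8) — not an equilibrium.
(Stay out, Accommodate): Nation B prefers Fight (10 > 2.5) — not an equilibrium.

none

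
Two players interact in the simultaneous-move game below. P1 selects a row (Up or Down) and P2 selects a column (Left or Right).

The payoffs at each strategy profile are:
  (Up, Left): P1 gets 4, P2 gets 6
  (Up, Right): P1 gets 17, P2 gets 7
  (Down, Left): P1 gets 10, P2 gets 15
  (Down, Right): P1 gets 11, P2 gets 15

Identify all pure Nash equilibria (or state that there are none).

(Up, Left): P1 prefers Down (10 > 4); P2 prefers Right (7 > 6) — not an equilibrium.
(Up, Right): P1 gets 17 ≥ 11 from Down, and P2 gets 7 ≥ 6 from Left — Nash equilibrium.
(Down, Left): P1 gets 10 ≥ 4 from Up, and P2 gets 15 ≥ 15 from Right — Nash equilibrium.
(Down, Right): P1 prefers Up (17 > 11) — not an equilibrium.

(Up, Right) and (Down, Left)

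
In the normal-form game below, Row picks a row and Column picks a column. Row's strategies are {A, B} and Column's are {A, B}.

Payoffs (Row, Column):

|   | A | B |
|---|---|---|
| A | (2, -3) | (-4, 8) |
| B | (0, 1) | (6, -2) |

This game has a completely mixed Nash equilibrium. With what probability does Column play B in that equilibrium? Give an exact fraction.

1/6

Let q be the probability that Column plays A. In a completely mixed equilibrium, Row must be indifferent between A and B.
Row's expected payoff from A is 2q − 4(1−q); from B it is 6(1−q).
Setting these equal: 6q − 4 = −6q + 6, so q = 5/6.
Therefore Column plays B with probability 1 − 5/6 = 1/6.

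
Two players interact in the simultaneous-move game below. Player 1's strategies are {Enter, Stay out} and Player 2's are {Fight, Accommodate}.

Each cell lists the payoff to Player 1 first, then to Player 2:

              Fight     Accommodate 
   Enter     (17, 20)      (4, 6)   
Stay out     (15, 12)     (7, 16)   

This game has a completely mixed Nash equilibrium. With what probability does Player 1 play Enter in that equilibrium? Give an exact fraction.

2/9

Let r be the probability that Player 1 plays Enter. In a completely mixed equilibrium, Player 2 must be indifferent between Fight and Accommodate.
Player 2's expected payoff from Fight is 20r + 12(1−r); from Accommodate it is 6r + 16(1−r).
Setting these equal: 8r + 12 = −10r + 16, so r = 2/9.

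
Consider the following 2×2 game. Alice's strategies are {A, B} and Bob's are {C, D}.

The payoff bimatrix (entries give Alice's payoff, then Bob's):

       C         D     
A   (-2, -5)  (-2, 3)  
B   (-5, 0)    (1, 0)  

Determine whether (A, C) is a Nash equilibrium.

At (A, C), Alice earns -2; switching to B would give -5, so Alice has no profitable deviation.
Bob earns -5; switching to D would give 3, so Bob would deviate.
Since at least one player can profitably deviate, this is not a Nash equilibrium.

No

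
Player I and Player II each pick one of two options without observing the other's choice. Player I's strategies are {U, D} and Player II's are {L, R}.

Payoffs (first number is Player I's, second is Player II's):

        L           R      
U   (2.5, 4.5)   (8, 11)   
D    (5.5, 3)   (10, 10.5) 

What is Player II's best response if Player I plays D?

R

Against D, Player II earns 3 from L and 10.5 from R.
So R is the best response.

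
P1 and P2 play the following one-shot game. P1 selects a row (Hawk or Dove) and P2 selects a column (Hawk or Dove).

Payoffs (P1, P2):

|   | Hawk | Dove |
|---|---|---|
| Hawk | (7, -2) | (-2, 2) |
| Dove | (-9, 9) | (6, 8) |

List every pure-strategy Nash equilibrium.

none

(Hawk, Hawk): P2 prefers Dove (2 > -2) — not an equilibrium.
(Hawk, Dove): P1 prefers Dove (6 > -2) — not an equilibrium.
(Dove, Hawk): P1 prefers Hawk (7 > -9) — not an equilibrium.
(Dove, Dove): P2 prefers Hawk (9 > 8) — not an equilibrium.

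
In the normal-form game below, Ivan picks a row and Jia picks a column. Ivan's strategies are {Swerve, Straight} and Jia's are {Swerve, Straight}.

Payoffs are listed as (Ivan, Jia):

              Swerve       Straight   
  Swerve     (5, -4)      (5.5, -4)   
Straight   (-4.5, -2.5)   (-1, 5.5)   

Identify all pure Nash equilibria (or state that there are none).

(Swerve, Swerve) and (Swerve, Straight)

(Swerve, Swerve): Ivan gets 5 ≥ -4.5 from Straight, and Jia gets -4 ≥ -4 from Straight — Nash equilibrium.
(Swerve, Straight): Ivan gets 5.5 ≥ -1 from Straight, and Jia gets -4 ≥ -4 from Swerve — Nash equilibrium.
(Straight, Swerve): Ivan prefers Swerve (5 > -4.5); Jia prefers Straight (5.5 > -2.5) — not an equilibrium.
(Straight, Straight): Ivan prefers Swerve (5.5 > -1) — not an equilibrium.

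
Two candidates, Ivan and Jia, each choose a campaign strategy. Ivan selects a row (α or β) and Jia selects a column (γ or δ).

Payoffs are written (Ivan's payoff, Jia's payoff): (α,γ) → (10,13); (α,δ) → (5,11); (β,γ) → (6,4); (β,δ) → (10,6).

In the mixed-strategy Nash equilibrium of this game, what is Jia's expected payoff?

17/2

First find x, the probability Ivan plays α, from Jia's indifference between γ and δ: 13x + 4(1−x) = 11x + 6(1−x), giving x = 1/2.
Since Jia is indifferent in equilibrium, Jia's expected payoff equals the payoff from either column against (1/2, 1/2). Using γ: 13(1/2) + 4(1/2) = 17/2.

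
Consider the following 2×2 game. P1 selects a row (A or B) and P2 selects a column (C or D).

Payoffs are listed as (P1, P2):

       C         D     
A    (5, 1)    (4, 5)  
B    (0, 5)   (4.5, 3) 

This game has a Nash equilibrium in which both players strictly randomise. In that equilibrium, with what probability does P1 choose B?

Let r be the probability that P1 plays A. In a completely mixed equilibrium, P2 must be indifferent between C and D.
P2's expected payoff from C is r + 5(1−r); from D it is 5r + 3(1−r).
Setting these equal: −4r + 5 = 2r + 3, so r = 1/3.
Therefore P1 plays B with probability 1 − 1/3 = 2/3.

2/3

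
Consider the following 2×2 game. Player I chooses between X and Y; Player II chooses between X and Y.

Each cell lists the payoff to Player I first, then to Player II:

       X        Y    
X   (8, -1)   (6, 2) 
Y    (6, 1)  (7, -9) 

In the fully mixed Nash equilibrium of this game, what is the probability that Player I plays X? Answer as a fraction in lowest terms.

10/13

Let x be the probability that Player I plays X. In a completely mixed equilibrium, Player II must be indifferent between X and Y.
Player II's expected payoff from X is −x + (1−x); from Y it is 2x − 9(1−x).
Setting these equal: −2x + 1 = 11x − 9, so x = 10/13.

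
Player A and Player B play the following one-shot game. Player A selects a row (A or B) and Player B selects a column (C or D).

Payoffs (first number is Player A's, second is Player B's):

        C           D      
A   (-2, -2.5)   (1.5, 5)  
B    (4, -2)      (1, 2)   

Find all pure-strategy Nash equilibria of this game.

(A, D)

(A, C): Player A prefers B (4 > -2); Player B prefers D (5 > -2.5) — not an equilibrium.
(A, D): Player A gets 1.5 ≥ 1 from B, and Player B gets 5 ≥ -2.5 from C — Nash equilibrium.
(B, C): Player B prefers D (2 > -2) — not an equilibrium.
(B, D): Player A prefers A (1.5 > 1) — not an equilibrium.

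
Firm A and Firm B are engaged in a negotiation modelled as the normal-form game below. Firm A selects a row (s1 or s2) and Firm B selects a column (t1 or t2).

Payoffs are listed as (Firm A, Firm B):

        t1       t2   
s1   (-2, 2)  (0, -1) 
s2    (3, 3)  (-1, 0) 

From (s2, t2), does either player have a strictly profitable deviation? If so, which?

Firm A at (s2, t2) earns -1; deviating to s1 yields 0 — a strict improvement.
Firm B earns 0; deviating to t1 yields 3 — a strict improvement.
Both Firm A and Firm B have strictly profitable deviations.

Both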